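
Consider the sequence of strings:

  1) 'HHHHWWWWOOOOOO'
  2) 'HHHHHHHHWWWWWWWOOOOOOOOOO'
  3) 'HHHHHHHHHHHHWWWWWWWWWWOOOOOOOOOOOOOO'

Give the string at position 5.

HHHHHHHHHHHHHHHHHHHHWWWWWWWWWWWWWWWWOOOOOOOOOOOOOOOOOOOOOO

Each string has the form H^{4n} W^{3n+1} O^{4n+2} (n = 1, 2, …).
For term 5, n = 5, so the run lengths are 20, 16, 22.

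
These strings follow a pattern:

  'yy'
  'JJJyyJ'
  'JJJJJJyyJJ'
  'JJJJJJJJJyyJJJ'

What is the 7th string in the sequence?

JJJJJJJJJJJJJJJJJJyyJJJJJJ

s(k+1) = JJJ·s(k)·J, so each term gains JJJ as a prefix and J as a suffix.
From JJJJJJJJJyyJJJ, 3 further steps: JJJJJJJJJyyJJJ → JJJJJJJJJJJJyyJJJJ → JJJJJJJJJJJJJJJyyJJJJJ → (answer).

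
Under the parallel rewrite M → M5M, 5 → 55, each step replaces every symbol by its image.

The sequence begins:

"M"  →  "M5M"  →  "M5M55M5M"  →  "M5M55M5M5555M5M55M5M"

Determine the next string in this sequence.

Rewriting the 20 symbols of M5M55M5M5555M5M55M5M one by one yields M5M 55 M5M 55 55 M5M 55 M5M 55 55 55 55 M5M 55 M5M 55 55 M5M 55 M5M; concatenated:

M5M55M5M5555M5M55M5M55555555M5M55M5M5555M5M55M5M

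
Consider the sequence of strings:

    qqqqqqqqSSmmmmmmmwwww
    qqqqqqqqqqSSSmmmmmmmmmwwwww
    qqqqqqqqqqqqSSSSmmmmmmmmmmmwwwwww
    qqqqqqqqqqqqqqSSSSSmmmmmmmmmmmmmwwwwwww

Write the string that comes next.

qqqqqqqqqqqqqqqqSSSSSSmmmmmmmmmmmmmmmwwwwwwww

Reading off run lengths: q runs 8, 10, 12, 14; S runs 2, 3, 4, 5; m runs 7, 9, 11, 13; w runs 4, 5, 6, 7 — each is linear in n, where the shown terms are n = 3, 4, 5, 6.
At n = 7 the blocks have lengths 16, 6, 15, 8.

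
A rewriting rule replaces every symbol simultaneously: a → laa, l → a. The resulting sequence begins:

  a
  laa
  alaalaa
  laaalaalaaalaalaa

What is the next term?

Applying the rule to each of the 17 symbols of laaalaalaaalaalaa gives the pieces a laa laa laa a laa laa a laa laa laa a laa laa a laa laa, which concatenate to the answer.

alaalaalaaalaalaaalaalaalaaalaalaaalaalaa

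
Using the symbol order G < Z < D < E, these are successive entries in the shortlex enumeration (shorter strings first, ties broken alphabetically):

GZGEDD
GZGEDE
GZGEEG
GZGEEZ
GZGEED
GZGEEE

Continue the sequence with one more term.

Find the rightmost character of GZGEEE below E, bump it to the next letter, and reset everything to its right to G.

GZZGGG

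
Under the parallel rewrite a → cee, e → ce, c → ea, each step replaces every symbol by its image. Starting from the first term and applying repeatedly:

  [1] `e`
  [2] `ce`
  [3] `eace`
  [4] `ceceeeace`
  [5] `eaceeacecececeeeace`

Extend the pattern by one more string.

Applying the rule to each of the 19 symbols of eaceeacecececeeeace gives the pieces ce cee ea ce ce cee ea ce ea ce ea ce ea ce ce ce cee ea ce, which concatenate to the answer.

ceceeeacececeeeaceeaceeaceeacecececeeeace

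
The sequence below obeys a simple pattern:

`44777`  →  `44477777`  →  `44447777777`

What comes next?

44444777777777

Term n consists of n 4's, followed by 2n-1 7's, where the shown terms are n = 2, 3, 4.
Setting n = 5 gives 5, 9 characters in each block.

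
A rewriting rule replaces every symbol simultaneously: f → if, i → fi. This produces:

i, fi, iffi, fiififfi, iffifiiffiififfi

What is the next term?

Rewriting the 16 symbols of iffifiiffiififfi one by one yields fi if if fi if fi fi if if fi fi if fi if if fi; concatenated:

fiififfiiffifiififfifiiffiififfi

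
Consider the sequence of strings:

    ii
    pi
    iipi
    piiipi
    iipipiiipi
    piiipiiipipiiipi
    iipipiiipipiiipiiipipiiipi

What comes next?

From term 3 onward, concatenate the second-to-last term with the last: ii·pi = iipi, pi·iipi = piiipi, …
Continuing: piiipiiipipiiipi · iipipiiipipiiipiiipipiiipi gives term 8.

piiipiiipipiiipiiipipiiipipiiipiiipipiiipi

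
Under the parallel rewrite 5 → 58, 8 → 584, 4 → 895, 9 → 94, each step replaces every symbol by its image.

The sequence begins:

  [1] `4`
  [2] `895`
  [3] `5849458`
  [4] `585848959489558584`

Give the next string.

Rewriting the 18 symbols of 585848959489558584 one by one yields 58 584 58 584 895 584 94 58 94 895 584 94 58 58 584 58 584 895; concatenated:

585845858489558494589489558494585858458584895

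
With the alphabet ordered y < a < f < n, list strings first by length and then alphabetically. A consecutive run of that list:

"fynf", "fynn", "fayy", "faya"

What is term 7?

Advancing 3 positions from faya through faya → fayf → fayn reaches term 7.

faay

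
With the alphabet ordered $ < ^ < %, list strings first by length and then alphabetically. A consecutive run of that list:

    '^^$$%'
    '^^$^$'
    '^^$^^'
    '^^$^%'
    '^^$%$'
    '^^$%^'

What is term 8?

Continuing the enumeration 2 steps past ^^$%^: ^^$%^ → ^^$%% → (answer).

^^^$$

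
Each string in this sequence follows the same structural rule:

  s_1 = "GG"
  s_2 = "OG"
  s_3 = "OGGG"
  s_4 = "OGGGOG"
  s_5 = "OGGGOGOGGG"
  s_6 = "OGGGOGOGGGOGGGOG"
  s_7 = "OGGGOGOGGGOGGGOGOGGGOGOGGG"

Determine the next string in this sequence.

OGGGOGOGGGOGGGOGOGGGOGOGGGOGGGOGOGGGOGGGOG

This is a Fibonacci-style word recurrence s(k) = s(k−1)·s(k−2): e.g. OG·GG = OGGG.
The next term joins OGGGOGOGGGOGGGOGOGGGOGOGGG and OGGGOGOGGGOGGGOG.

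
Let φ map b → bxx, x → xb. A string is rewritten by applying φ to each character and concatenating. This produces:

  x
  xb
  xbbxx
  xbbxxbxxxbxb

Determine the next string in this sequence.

Rewriting each symbol of xbbxxbxxxbxb: x→xb, b→bxx, b→bxx, x→xb, x→xb, b→bxx, x→xb, x→xb, x→xb, b→bxx, x→xb, b→bxx, which concatenates to xb bxx bxx xb xb bxx xb xb xb bxx xb bxx.

xbbxxbxxxbxbbxxxbxbxbbxxxbbxx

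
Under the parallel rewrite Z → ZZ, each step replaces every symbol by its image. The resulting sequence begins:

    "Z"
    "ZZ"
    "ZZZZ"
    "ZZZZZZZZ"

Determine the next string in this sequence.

Rewriting each symbol of ZZZZZZZZ: Z→ZZ, Z→ZZ, Z→ZZ, Z→ZZ, Z→ZZ, Z→ZZ, Z→ZZ, Z→ZZ, which concatenates to ZZ ZZ ZZ ZZ ZZ ZZ ZZ ZZ.

ZZZZZZZZZZZZZZZZ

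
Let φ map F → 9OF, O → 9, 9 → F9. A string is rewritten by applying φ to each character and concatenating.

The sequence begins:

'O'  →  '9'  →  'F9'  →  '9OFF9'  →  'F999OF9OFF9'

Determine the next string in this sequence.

9OFF9F9F999OFF999OF9OFF9

Rewriting each symbol of F999OF9OFF9: F→9OF, 9→F9, 9→F9, 9→F9, O→9, F→9OF, 9→F9, O→9, F→9OF, F→9OF, 9→F9, which concatenates to 9OF F9 F9 F9 9 9OF F9 9 9OF 9OF F9.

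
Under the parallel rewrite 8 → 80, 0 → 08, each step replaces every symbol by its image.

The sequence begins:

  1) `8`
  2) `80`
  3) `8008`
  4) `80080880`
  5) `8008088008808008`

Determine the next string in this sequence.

80080880088080080880800880080880

φ(8008088008808008) expands symbol-by-symbol to 80 08 08 80 08 80 80 08 08 80 80 08 80 08 08 80; joining the 16 pieces gives the next term.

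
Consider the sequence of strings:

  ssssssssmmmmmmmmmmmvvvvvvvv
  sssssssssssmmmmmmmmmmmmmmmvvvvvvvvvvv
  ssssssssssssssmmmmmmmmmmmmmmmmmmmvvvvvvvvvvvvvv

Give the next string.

Reading off run lengths: s runs 8, 11, 14; m runs 11, 15, 19; v runs 8, 11, 14 — each is linear in n, where the shown terms are n = 3, 4, 5.
At n = 6 the blocks have lengths 17, 23, 17.

sssssssssssssssssmmmmmmmmmmmmmmmmmmmmmmmvvvvvvvvvvvvvvvvv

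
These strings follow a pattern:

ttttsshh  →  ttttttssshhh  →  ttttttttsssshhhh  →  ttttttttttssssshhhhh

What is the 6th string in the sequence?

ttttttttttttttssssssshhhhhhh

Reading off run lengths: t runs 4, 6, 8, 10; s runs 2, 3, 4, 5; h runs 2, 3, 4, 5 — each is linear in n, where the shown terms are n = 2, 3, 4, 5.
Setting n = 7 gives 14, 7, 7 characters in each block.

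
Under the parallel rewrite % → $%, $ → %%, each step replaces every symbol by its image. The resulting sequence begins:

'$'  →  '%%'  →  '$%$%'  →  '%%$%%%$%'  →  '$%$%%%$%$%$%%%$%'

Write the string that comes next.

%%$%%%$%$%$%%%$%%%$%%%$%$%$%%%$%

Replace each of the 16 characters of $%$%%%$%$%$%%%$% in place — %% $% %% $% $% $% %% $% %% $% %% $% $% $% %% $% — and concatenate.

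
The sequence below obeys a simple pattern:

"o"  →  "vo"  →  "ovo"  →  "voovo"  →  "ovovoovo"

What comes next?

voovoovovoovo

From term 3 onward, concatenate the second-to-last term with the last: o·vo = ovo, vo·ovo = voovo, …
Continuing: voovo · ovovoovo gives term 6.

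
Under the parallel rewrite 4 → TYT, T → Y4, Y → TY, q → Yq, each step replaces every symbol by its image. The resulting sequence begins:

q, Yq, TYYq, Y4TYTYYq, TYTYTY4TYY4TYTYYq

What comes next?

Y4TYY4TYY4TYTYTY4TYTYTYTY4TYY4TYTYYq

Replace each of the 17 characters of TYTYTY4TYY4TYTYYq in place — Y4 TY Y4 TY Y4 TY TYT Y4 TY TY TYT Y4 TY Y4 TY TY Yq — and concatenate.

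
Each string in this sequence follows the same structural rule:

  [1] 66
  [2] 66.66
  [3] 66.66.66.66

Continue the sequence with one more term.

66.66.66.66.66.66.66.66

Every step duplicates the string with '.' between the halves.
So the next term is two copies of 66.66.66.66 with '.' between the halves.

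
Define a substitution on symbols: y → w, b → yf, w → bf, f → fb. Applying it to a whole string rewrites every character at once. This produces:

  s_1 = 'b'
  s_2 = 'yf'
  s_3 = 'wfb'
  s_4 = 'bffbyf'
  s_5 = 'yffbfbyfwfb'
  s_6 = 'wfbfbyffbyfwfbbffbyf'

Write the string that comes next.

bffbyffbyfwfbfbyfwfbbffbyfyffbfbyfwfb

Replace each of the 20 characters of wfbfbyffbyfwfbbffbyf in place — bf fb yf fb yf w fb fb yf w fb bf fb yf yf fb fb yf w fb — and concatenate.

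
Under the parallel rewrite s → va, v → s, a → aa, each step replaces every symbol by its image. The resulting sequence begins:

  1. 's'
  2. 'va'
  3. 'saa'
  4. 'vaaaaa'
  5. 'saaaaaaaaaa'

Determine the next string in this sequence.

Apply φ to saaaaaaaaaa symbol by symbol: s→va, a→aa, a→aa, a→aa, a→aa, a→aa, a→aa, a→aa, a→aa, a→aa, a→aa; joined: va aa aa aa aa aa aa aa aa aa aa.

vaaaaaaaaaaaaaaaaaaaaa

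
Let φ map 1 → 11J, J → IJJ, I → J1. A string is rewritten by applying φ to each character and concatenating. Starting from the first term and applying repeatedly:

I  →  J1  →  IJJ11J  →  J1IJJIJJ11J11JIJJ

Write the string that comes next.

Replace each of the 17 characters of J1IJJIJJ11J11JIJJ in place — IJJ 11J J1 IJJ IJJ J1 IJJ IJJ 11J 11J IJJ 11J 11J IJJ J1 IJJ IJJ — and concatenate.

IJJ11JJ1IJJIJJJ1IJJIJJ11J11JIJJ11J11JIJJJ1IJJIJJ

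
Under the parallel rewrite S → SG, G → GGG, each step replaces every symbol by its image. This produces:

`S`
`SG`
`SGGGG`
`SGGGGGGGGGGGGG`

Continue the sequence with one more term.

Applying the rule to each of the 14 symbols of SGGGGGGGGGGGGG gives the pieces SG GGG GGG GGG GGG GGG GGG GGG GGG GGG GGG GGG GGG GGG, which concatenate to the answer.

SGGGGGGGGGGGGGGGGGGGGGGGGGGGGGGGGGGGGGGGG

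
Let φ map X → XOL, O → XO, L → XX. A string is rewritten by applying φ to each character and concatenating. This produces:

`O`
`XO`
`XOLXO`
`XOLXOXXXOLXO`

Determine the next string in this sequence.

XOLXOXXXOLXOXOLXOLXOLXOXXXOLXO

Apply φ to XOLXOXXXOLXO symbol by symbol: X→XOL, O→XO, L→XX, X→XOL, O→XO, X→XOL, X→XOL, X→XOL, O→XO, L→XX, X→XOL, O→XO; joined: XOL XO XX XOL XO XOL XOL XOL XO XX XOL XO.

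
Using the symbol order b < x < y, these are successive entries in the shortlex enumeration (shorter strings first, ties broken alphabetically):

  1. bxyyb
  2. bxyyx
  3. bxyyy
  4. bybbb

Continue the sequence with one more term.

bybbx

Treat bybbb as a base-3 numeral over the given alphabet and add one, carrying through any trailing y's.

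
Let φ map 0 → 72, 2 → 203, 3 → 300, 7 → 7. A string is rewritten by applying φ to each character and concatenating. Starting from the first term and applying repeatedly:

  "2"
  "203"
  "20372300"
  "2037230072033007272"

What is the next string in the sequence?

Rewriting the 19 symbols of 2037230072033007272 one by one yields 203 72 300 7 203 300 72 72 7 203 72 300 300 72 72 7 203 7 203; concatenated:

2037230072033007272720372300300727272037203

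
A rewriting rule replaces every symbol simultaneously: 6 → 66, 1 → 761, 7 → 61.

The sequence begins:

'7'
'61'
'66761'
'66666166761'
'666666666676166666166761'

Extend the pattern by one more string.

Applying the rule to each of the 24 symbols of 666666666676166666166761 gives the pieces 66 66 66 66 66 66 66 66 66 66 61 66 761 66 66 66 66 66 761 66 66 61 66 761, which concatenate to the answer.

666666666666666666666166761666666666676166666166761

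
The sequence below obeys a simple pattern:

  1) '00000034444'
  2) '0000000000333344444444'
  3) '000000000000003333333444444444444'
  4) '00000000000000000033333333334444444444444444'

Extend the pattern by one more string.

0000000000000000000000333333333333344444444444444444444

Reading off run lengths: 0 runs 6, 10, 14, 18; 3 runs 1, 4, 7, 10; 4 runs 4, 8, 12, 16 — each is linear in n (n = 1, 2, …).
Setting n = 5 gives 22, 13, 20 characters in each block.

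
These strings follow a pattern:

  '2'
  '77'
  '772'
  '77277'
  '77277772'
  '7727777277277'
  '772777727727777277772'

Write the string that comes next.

Each term (from the third on) is the previous term followed by the one before it: term 3 = 77·2 = 772.
The next term joins 772777727727777277772 and 7727777277277.

7727777277277772777727727777277277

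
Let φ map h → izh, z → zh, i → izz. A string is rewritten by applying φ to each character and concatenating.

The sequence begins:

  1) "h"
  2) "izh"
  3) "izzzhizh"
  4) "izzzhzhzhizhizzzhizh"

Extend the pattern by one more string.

Rewriting the 20 symbols of izzzhzhzhizhizzzhizh one by one yields izz zh zh zh izh zh izh zh izh izz zh izh izz zh zh zh izh izz zh izh; concatenated:

izzzhzhzhizhzhizhzhizhizzzhizhizzzhzhzhizhizzzhizh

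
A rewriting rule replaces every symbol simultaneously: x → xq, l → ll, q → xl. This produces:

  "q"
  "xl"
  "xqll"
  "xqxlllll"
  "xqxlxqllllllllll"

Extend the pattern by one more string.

Replace each of the 16 characters of xqxlxqllllllllll in place — xq xl xq ll xq xl ll ll ll ll ll ll ll ll ll ll — and concatenate.

xqxlxqllxqxlllllllllllllllllllll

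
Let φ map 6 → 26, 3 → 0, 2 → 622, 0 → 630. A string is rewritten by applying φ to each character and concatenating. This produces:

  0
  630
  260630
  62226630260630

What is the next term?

Replace each of the 14 characters of 62226630260630 in place — 26 622 622 622 26 26 0 630 622 26 630 26 0 630 — and concatenate.

266226226222626063062226630260630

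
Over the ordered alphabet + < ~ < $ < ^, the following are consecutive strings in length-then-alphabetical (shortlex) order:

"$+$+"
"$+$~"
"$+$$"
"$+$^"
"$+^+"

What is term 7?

Continuing the enumeration 2 steps past $+^+: $+^+ → $+^~ → (answer).

$+^$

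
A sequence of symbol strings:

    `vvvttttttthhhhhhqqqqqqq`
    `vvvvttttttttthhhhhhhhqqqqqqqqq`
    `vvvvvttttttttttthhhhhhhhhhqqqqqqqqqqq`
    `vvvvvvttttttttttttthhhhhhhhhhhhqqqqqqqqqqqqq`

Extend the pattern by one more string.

Each string has the form v^{n} t^{2n+1} h^{2n} q^{2n+1}, where the shown terms are n = 3, 4, 5, 6.
For the next term, n = 7, so the run lengths are 7, 15, 14, 15.

vvvvvvvttttttttttttttthhhhhhhhhhhhhhqqqqqqqqqqqqqqq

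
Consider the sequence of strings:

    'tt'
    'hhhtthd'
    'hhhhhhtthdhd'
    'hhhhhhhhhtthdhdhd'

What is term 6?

hhhhhhhhhhhhhhhtthdhdhdhdhd

Every step adds hhh to the front and hd to the end of the previous string.
From hhhhhhhhhtthdhdhd, 2 further steps: hhhhhhhhhtthdhdhd → hhhhhhhhhhhhtthdhdhdhd → (answer).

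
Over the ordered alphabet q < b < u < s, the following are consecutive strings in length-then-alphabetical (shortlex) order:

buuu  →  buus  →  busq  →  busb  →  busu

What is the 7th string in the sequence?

bsqq

Continuing the enumeration 2 steps past busu: busu → buss → (answer).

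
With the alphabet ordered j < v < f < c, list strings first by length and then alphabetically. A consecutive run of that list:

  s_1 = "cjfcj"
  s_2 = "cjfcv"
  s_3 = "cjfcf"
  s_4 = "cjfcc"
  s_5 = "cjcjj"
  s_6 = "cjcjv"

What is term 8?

cjcjc

Continuing the enumeration 2 steps past cjcjv: cjcjv → cjcjf → (answer).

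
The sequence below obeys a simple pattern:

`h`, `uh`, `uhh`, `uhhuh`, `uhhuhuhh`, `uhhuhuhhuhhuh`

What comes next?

Each term (from the third on) is the previous term followed by the one before it: term 3 = uh·h = uhh.
So term 7 is uhhuhuhhuhhuh·uhhuhuhh.

uhhuhuhhuhhuhuhhuhuhh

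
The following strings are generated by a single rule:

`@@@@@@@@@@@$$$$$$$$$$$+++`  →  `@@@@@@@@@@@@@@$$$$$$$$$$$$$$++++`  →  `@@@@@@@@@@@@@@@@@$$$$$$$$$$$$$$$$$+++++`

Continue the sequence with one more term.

Reading off run lengths: @ runs 11, 14, 17; $ runs 11, 14, 17; + runs 3, 4, 5 — each is linear in n, where the shown terms are n = 3, 4, 5.
For the next term, n = 6, so the run lengths are 20, 20, 6.

@@@@@@@@@@@@@@@@@@@@$$$$$$$$$$$$$$$$$$$$++++++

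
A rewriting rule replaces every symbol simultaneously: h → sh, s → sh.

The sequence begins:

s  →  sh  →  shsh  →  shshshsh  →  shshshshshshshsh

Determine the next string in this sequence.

shshshshshshshshshshshshshshshsh

Applying the rule to each of the 16 symbols of shshshshshshshsh gives the pieces sh sh sh sh sh sh sh sh sh sh sh sh sh sh sh sh, which concatenate to the answer.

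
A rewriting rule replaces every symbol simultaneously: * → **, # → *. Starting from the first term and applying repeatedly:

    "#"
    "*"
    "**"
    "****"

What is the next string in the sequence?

********

Expanding ****: *→**, *→**, *→**, *→**. Concatenated: ** ** ** **.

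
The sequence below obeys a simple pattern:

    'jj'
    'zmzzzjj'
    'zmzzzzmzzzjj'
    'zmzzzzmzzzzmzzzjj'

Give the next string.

Every step adds zmzzz at the front: s(k+1) = zmzzz·s(k).
Applying this once more to zmzzzzmzzzzmzzzjj:

zmzzzzmzzzzmzzzzmzzzjj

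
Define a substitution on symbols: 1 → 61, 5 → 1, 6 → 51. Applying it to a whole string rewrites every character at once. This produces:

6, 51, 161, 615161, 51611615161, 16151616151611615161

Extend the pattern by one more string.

Rewriting the 20 symbols of 16151616151611615161 one by one yields 61 51 61 1 61 51 61 51 61 1 61 51 61 61 51 61 1 61 51 61; concatenated:

6151611615161516116151616151611615161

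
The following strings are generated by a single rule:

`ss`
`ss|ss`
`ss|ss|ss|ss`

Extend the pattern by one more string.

s(k+1) = s(k)·|·s(k) — each term doubles the last with '|' between the halves.
Doubling ss|ss|ss|ss with '|' between the halves:

ss|ss|ss|ss|ss|ss|ss|ss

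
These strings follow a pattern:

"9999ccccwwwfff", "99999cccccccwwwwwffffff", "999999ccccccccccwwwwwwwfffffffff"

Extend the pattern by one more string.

Reading off run lengths: 9 runs 4, 5, 6; c runs 4, 7, 10; w runs 3, 5, 7; f runs 3, 6, 9 — each is linear in n (n = 1, 2, …).
For the next term, n = 4, so the run lengths are 7, 13, 9, 12.

9999999cccccccccccccwwwwwwwwwffffffffffff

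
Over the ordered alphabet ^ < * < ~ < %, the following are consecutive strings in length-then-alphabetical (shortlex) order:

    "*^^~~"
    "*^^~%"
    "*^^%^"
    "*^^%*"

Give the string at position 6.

Advancing 2 positions from *^^%* through *^^%* → *^^%~ reaches term 6.

*^^%%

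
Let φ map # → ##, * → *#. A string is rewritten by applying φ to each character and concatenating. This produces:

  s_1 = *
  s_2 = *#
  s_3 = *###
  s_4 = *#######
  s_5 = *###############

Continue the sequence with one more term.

*###############################

φ(*###############) expands symbol-by-symbol to *# ## ## ## ## ## ## ## ## ## ## ## ## ## ## ##; joining the 16 pieces gives the next term.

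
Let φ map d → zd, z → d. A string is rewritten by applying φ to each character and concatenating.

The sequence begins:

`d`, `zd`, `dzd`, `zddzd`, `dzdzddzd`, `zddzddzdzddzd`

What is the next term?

dzdzddzdzddzddzdzddzd

Replace each of the 13 characters of zddzddzdzddzd in place — d zd zd d zd zd d zd d zd zd d zd — and concatenate.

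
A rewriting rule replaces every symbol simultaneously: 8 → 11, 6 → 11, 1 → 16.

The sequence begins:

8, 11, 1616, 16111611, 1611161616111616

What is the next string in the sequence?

16111616161116111611161616111611

Replace each of the 16 characters of 1611161616111616 in place — 16 11 16 16 16 11 16 11 16 11 16 16 16 11 16 11 — and concatenate.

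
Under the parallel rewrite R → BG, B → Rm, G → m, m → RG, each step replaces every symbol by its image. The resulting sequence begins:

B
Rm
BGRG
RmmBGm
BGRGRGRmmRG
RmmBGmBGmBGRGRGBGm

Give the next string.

BGRGRGRmmRGRmmRGRmmBGmBGmRmmRG

Replace each of the 18 characters of RmmBGmBGmBGRGRGBGm in place — BG RG RG Rm m RG Rm m RG Rm m BG m BG m Rm m RG — and concatenate.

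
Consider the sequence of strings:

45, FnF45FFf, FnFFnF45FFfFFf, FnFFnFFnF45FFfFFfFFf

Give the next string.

Each term wraps the previous one in FnF on the left and FFf on the right.
Applying this once more to FnFFnFFnF45FFfFFfFFf:

FnFFnFFnFFnF45FFfFFfFFfFFf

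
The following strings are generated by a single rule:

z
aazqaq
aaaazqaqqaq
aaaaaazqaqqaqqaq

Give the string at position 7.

s(k+1) = aa·s(k)·qaq, so each term gains aa as a prefix and qaq as a suffix.
From aaaaaazqaqqaqqaq, 3 further steps: aaaaaazqaqqaqqaq → aaaaaaaazqaqqaqqaqqaq → aaaaaaaaaazqaqqaqqaqqaqqaq → (answer).

aaaaaaaaaaaazqaqqaqqaqqaqqaqqaq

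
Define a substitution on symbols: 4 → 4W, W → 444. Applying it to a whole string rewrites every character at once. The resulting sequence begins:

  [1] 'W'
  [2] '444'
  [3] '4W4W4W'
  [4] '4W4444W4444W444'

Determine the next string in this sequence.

Rewriting the 15 symbols of 4W4444W4444W444 one by one yields 4W 444 4W 4W 4W 4W 444 4W 4W 4W 4W 444 4W 4W 4W; concatenated:

4W4444W4W4W4W4444W4W4W4W4444W4W4W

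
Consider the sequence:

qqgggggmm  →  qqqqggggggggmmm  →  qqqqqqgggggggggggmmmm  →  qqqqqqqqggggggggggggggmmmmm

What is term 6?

Term n consists of 2n-2 q's, followed by 3n-1 g's, followed by n m's, where the shown terms are n = 2, 3, 4, 5.
Setting n = 7 gives 12, 20, 7 characters in each block.

qqqqqqqqqqqqggggggggggggggggggggmmmmmmm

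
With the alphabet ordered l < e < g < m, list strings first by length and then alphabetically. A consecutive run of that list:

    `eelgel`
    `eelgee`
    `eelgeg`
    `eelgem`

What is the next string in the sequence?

eelggl

The successor of eelgem increments the rightmost position that isn't already m and resets every position after it to l.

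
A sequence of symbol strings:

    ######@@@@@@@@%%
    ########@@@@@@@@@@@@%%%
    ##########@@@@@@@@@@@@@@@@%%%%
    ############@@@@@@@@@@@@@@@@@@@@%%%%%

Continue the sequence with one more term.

The n-th term is 2n+2 #'s then 4n @'s then n %'s, where the shown terms are n = 2, 3, 4, 5.
For the next term, n = 6, so the run lengths are 14, 24, 6.

##############@@@@@@@@@@@@@@@@@@@@@@@@%%%%%%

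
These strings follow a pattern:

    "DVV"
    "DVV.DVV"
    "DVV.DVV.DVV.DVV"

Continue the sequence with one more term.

DVV.DVV.DVV.DVV.DVV.DVV.DVV.DVV

s(k+1) = s(k)·.·s(k) — each term doubles the last with '.' between the halves.
One more doubling of DVV.DVV.DVV.DVV gives the answer.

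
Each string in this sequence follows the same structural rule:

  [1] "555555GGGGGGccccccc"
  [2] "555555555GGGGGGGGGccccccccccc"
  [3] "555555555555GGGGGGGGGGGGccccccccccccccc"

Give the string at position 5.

Each string has the form 5^{3n} G^{3n} c^{4n-1}, where the shown terms are n = 2, 3, 4.
Setting n = 6 gives 18, 18, 23 characters in each block.

555555555555555555GGGGGGGGGGGGGGGGGGccccccccccccccccccccccc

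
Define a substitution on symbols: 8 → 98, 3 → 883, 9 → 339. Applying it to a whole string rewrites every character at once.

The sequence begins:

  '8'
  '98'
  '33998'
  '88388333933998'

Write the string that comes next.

9898883989888388388333988388333933998

φ(88388333933998) expands symbol-by-symbol to 98 98 883 98 98 883 883 883 339 883 883 339 339 98; joining the 14 pieces gives the next term.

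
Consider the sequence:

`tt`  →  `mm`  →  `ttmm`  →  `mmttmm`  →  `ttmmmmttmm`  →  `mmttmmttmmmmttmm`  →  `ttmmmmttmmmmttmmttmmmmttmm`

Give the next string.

This is a Fibonacci-style word recurrence s(k) = s(k−2)·s(k−1): e.g. tt·mm = ttmm.
So term 8 is mmttmmttmmmmttmm·ttmmmmttmmmmttmmttmmmmttmm.

mmttmmttmmmmttmmttmmmmttmmmmttmmttmmmmttmm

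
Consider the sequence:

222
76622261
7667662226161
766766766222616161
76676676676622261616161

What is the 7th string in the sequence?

766766766766766766222616161616161

Every step adds 766 to the front and 61 to the end of the previous string.
From 76676676676622261616161, 2 further steps: 76676676676622261616161 → 7667667667667662226161616161 → (answer).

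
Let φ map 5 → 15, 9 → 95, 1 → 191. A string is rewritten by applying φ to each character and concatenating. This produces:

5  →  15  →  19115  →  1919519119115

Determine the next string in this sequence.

Applying the rule to each of the 13 symbols of 1919519119115 gives the pieces 191 95 191 95 15 191 95 191 191 95 191 191 15, which concatenate to the answer.

191951919515191951911919519119115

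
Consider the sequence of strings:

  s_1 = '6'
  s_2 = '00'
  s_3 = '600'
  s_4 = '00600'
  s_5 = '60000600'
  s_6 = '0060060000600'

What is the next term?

Each term (from the third on) is the two preceding terms concatenated in order: term 3 = 6·00 = 600.
Continuing: 60000600 · 0060060000600 gives term 7.

600006000060060000600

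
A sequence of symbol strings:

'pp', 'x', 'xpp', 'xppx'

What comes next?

This is a Fibonacci-style word recurrence s(k) = s(k−1)·s(k−2): e.g. x·pp = xpp.
So term 5 is xppx·xpp.

xppxxpp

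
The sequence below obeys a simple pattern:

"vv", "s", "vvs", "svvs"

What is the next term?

From term 3 onward, concatenate the second-to-last term with the last: vv·s = vvs, s·vvs = svvs, …
So term 5 is vvs·svvs.

vvssvvs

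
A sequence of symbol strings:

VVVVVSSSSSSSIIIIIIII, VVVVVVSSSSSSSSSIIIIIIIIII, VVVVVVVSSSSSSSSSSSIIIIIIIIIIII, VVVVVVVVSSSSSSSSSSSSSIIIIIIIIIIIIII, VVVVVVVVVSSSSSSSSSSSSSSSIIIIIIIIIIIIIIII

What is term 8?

VVVVVVVVVVVVSSSSSSSSSSSSSSSSSSSSSIIIIIIIIIIIIIIIIIIIIII

Reading off run lengths: V runs 5, 6, 7, 8, 9; S runs 7, 9, 11, 13, 15; I runs 8, 10, 12, 14, 16 — each is linear in n, where the shown terms are n = 3, 4, 5, 6, 7.
Setting n = 10 gives 12, 21, 22 characters in each block.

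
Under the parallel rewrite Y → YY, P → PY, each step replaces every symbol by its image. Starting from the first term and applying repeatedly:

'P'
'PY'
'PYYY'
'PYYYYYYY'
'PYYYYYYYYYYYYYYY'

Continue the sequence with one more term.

PYYYYYYYYYYYYYYYYYYYYYYYYYYYYYYY

Replace each of the 16 characters of PYYYYYYYYYYYYYYY in place — PY YY YY YY YY YY YY YY YY YY YY YY YY YY YY YY — and concatenate.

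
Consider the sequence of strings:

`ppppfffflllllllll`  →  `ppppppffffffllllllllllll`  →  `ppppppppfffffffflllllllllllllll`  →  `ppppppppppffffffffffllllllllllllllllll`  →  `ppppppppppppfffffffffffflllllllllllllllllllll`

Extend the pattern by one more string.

ppppppppppppppffffffffffffffllllllllllllllllllllllll

Each string has the form p^{2n} f^{2n} l^{3n+3}, where the shown terms are n = 2, 3, 4, 5, 6.
For the next term, n = 7, so the run lengths are 14, 14, 24.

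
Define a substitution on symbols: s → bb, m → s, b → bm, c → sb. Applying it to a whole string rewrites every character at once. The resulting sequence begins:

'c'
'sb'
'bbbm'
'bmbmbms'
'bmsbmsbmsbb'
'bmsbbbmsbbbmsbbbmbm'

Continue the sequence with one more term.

Applying the rule to each of the 19 symbols of bmsbbbmsbbbmsbbbmbm gives the pieces bm s bb bm bm bm s bb bm bm bm s bb bm bm bm s bm s, which concatenate to the answer.

bmsbbbmbmbmsbbbmbmbmsbbbmbmbmsbms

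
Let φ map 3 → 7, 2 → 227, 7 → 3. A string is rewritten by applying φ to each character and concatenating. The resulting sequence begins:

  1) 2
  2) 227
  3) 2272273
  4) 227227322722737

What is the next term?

2272273227227372272273227227373

Replace each of the 15 characters of 227227322722737 in place — 227 227 3 227 227 3 7 227 227 3 227 227 3 7 3 — and concatenate.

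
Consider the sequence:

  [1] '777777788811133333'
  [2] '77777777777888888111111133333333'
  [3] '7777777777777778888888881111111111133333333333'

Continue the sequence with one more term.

777777777777777777788888888888811111111111111133333333333333

Term n consists of 4n+3 7's, followed by 3n 8's, followed by 4n-1 1's, followed by 3n+2 3's (n = 1, 2, …).
For the next term, n = 4, so the run lengths are 19, 12, 15, 14.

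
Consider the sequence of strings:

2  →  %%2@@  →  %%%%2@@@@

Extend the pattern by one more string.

%%%%%%2@@@@@@

s(k+1) = %%·s(k)·@@, so each term gains %% as a prefix and @@ as a suffix.
One more step from %%%%2@@@@ gives the answer.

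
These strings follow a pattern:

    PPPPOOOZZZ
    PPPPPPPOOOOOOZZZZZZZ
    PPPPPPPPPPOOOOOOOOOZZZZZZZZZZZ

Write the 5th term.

PPPPPPPPPPPPPPPPOOOOOOOOOOOOOOOZZZZZZZZZZZZZZZZZZZ

The n-th term is 3n+1 P's then 3n O's then 4n-1 Z's (n = 1, 2, …).
For term 5, n = 5, so the run lengths are 16, 15, 19.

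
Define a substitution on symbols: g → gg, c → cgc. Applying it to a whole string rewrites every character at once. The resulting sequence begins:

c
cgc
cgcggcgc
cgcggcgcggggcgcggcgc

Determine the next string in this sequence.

φ(cgcggcgcggggcgcggcgc) expands symbol-by-symbol to cgc gg cgc gg gg cgc gg cgc gg gg gg gg cgc gg cgc gg gg cgc gg cgc; joining the 20 pieces gives the next term.

cgcggcgcggggcgcggcgcggggggggcgcggcgcggggcgcggcgc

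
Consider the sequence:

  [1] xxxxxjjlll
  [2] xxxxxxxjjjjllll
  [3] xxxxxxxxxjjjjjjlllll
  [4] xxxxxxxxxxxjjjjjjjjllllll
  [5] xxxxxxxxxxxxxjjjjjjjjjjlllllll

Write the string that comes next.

xxxxxxxxxxxxxxxjjjjjjjjjjjjllllllll

The n-th term is 2n+3 x's then 2n j's then n+2 l's (n = 1, 2, …).
For the next term, n = 6, so the run lengths are 15, 12, 8.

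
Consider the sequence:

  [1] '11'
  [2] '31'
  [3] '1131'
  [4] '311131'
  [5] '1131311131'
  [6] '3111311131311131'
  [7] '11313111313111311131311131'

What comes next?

From term 3 onward, concatenate the second-to-last term with the last: 11·31 = 1131, 31·1131 = 311131, …
Continuing: 3111311131311131 · 11313111313111311131311131 gives term 8.

311131113131113111313111313111311131311131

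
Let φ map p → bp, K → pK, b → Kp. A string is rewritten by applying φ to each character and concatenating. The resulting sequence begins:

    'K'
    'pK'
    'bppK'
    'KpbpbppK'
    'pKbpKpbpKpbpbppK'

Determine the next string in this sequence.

Rewriting the 16 symbols of pKbpKpbpKpbpbppK one by one yields bp pK Kp bp pK bp Kp bp pK bp Kp bp Kp bp bp pK; concatenated:

bppKKpbppKbpKpbppKbpKpbpKpbpbppK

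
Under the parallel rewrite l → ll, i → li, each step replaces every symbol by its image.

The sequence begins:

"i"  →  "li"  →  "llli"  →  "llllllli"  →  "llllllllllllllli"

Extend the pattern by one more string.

Rewriting the 16 symbols of llllllllllllllli one by one yields ll ll ll ll ll ll ll ll ll ll ll ll ll ll ll li; concatenated:

llllllllllllllllllllllllllllllli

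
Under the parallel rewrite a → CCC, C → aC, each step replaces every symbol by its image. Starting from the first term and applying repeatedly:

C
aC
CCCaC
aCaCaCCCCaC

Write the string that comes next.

CCCaCCCCaCCCCaCaCaCaCCCCaC

Expanding aCaCaCCCCaC: a→CCC, C→aC, a→CCC, C→aC, a→CCC, C→aC, C→aC, C→aC, C→aC, a→CCC, C→aC. Concatenated: CCC aC CCC aC CCC aC aC aC aC CCC aC.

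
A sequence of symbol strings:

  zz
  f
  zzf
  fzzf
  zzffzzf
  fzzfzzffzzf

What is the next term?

zzffzzffzzfzzffzzf

Each term (from the third on) is the two preceding terms concatenated in order: term 3 = zz·f = zzf.
The next term joins zzffzzf and fzzfzzffzzf.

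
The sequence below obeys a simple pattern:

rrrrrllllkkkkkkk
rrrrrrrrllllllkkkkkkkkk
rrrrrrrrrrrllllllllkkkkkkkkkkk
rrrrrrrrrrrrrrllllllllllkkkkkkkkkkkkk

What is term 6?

Reading off run lengths: r runs 5, 8, 11, 14; l runs 4, 6, 8, 10; k runs 7, 9, 11, 13 — each is linear in n, where the shown terms are n = 2, 3, 4, 5.
At n = 7 the blocks have lengths 20, 14, 17.

rrrrrrrrrrrrrrrrrrrrllllllllllllllkkkkkkkkkkkkkkkkk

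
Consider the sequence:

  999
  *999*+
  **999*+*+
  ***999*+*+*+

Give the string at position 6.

*****999*+*+*+*+*+

s(k+1) = *·s(k)·*+, so each term gains * as a prefix and *+ as a suffix.
From ***999*+*+*+, 2 further steps: ***999*+*+*+ → ****999*+*+*+*+ → (answer).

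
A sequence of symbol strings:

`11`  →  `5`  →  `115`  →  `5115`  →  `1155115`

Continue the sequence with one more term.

Each term (from the third on) is the two preceding terms concatenated in order: term 3 = 11·5 = 115.
Continuing: 5115 · 1155115 gives term 6.

51151155115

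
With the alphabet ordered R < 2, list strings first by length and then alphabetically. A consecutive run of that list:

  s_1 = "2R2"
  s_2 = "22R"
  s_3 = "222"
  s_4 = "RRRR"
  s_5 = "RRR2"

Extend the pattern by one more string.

The successor of RRR2 increments the rightmost position that isn't already 2 and resets every position after it to R.

RR2R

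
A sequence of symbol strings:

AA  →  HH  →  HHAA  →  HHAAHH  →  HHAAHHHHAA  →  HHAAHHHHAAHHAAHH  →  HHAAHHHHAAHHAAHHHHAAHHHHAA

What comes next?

HHAAHHHHAAHHAAHHHHAAHHHHAAHHAAHHHHAAHHAAHH

From term 3 onward, concatenate the last term with the second-to-last: HH·AA = HHAA, HHAA·HH = HHAAHH, …
So term 8 is HHAAHHHHAAHHAAHHHHAAHHHHAA·HHAAHHHHAAHHAAHH.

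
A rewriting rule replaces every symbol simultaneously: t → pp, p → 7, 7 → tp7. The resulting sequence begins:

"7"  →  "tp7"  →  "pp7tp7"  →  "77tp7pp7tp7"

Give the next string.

Apply φ to 77tp7pp7tp7 symbol by symbol: 7→tp7, 7→tp7, t→pp, p→7, 7→tp7, p→7, p→7, 7→tp7, t→pp, p→7, 7→tp7; joined: tp7 tp7 pp 7 tp7 7 7 tp7 pp 7 tp7.

tp7tp7pp7tp777tp7pp7tp7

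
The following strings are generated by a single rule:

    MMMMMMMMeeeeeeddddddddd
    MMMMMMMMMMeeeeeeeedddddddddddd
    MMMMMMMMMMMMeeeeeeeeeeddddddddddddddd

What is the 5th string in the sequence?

The n-th term is 2n+2 M's then 2n e's then 3n d's, where the shown terms are n = 3, 4, 5.
Setting n = 7 gives 16, 14, 21 characters in each block.

MMMMMMMMMMMMMMMMeeeeeeeeeeeeeeddddddddddddddddddddd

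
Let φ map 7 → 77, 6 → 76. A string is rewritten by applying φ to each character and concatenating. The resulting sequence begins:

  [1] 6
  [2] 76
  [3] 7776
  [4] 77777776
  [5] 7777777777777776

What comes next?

Applying the rule to each of the 16 symbols of 7777777777777776 gives the pieces 77 77 77 77 77 77 77 77 77 77 77 77 77 77 77 76, which concatenate to the answer.

77777777777777777777777777777776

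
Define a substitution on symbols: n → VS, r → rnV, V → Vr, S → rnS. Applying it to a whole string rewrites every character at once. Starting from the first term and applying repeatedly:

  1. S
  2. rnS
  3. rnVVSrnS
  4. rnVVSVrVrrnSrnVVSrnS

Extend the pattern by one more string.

rnVVSVrVrrnSVrrnVVrrnVrnVVSrnSrnVVSVrVrrnSrnVVSrnS

φ(rnVVSVrVrrnSrnVVSrnS) expands symbol-by-symbol to rnV VS Vr Vr rnS Vr rnV Vr rnV rnV VS rnS rnV VS Vr Vr rnS rnV VS rnS; joining the 20 pieces gives the next term.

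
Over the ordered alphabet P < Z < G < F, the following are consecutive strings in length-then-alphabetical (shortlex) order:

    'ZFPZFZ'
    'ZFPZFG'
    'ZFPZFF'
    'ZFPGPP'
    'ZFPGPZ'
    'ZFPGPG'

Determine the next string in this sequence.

Treat ZFPGPG as a base-4 numeral over the given alphabet and add one, carrying through any trailing F's.

ZFPGPF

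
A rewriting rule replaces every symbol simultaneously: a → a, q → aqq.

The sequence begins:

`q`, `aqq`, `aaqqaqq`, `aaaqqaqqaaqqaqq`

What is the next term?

Applying the rule to each of the 15 symbols of aaaqqaqqaaqqaqq gives the pieces a a a aqq aqq a aqq aqq a a aqq aqq a aqq aqq, which concatenate to the answer.

aaaaqqaqqaaqqaqqaaaqqaqqaaqqaqq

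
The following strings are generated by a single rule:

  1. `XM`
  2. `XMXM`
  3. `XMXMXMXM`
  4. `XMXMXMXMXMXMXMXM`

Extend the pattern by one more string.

XMXMXMXMXMXMXMXMXMXMXMXMXMXMXMXM

Every step duplicates the string.
One more doubling of XMXMXMXMXMXMXMXM gives the answer.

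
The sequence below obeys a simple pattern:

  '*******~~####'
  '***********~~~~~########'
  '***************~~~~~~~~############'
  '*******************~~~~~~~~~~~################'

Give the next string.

Reading off run lengths: * runs 7, 11, 15, 19; ~ runs 2, 5, 8, 11; # runs 4, 8, 12, 16 — each is linear in n (n = 1, 2, …).
At n = 5 the blocks have lengths 23, 14, 20.

***********************~~~~~~~~~~~~~~####################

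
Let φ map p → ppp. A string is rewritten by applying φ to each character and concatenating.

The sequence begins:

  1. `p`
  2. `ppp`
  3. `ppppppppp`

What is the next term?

Rewriting each symbol of ppppppppp: p→ppp, p→ppp, p→ppp, p→ppp, p→ppp, p→ppp, p→ppp, p→ppp, p→ppp, which concatenates to ppp ppp ppp ppp ppp ppp ppp ppp ppp.

ppppppppppppppppppppppppppp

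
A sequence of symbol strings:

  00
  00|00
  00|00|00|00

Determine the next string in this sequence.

00|00|00|00|00|00|00|00

s(k+1) = s(k)·|·s(k) — each term doubles the last with '|' between the halves.
One more doubling of 00|00|00|00 gives the answer.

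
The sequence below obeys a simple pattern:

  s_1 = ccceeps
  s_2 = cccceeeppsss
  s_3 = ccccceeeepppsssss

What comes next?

Reading off run lengths: c runs 3, 4, 5; e runs 2, 3, 4; p runs 1, 2, 3; s runs 1, 3, 5 — each is linear in n (n = 1, 2, …).
Setting n = 4 gives 6, 5, 4, 7 characters in each block.

cccccceeeeeppppsssssss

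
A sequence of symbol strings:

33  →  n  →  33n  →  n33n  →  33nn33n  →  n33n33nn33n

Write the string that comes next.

33nn33nn33n33nn33n

Each term (from the third on) is the two preceding terms concatenated in order: term 3 = 33·n = 33n.
Continuing: 33nn33n · n33n33nn33n gives term 7.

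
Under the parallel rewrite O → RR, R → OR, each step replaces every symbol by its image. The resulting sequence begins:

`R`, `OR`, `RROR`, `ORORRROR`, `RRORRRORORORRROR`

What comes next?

ORORRRORORORRRORRRORRRORORORRROR

Applying the rule to each of the 16 symbols of RRORRRORORORRROR gives the pieces OR OR RR OR OR OR RR OR RR OR RR OR OR OR RR OR, which concatenate to the answer.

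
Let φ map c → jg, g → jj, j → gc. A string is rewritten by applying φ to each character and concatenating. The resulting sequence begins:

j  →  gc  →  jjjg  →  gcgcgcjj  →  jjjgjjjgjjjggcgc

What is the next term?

Replace each of the 16 characters of jjjgjjjgjjjggcgc in place — gc gc gc jj gc gc gc jj gc gc gc jj jj jg jj jg — and concatenate.

gcgcgcjjgcgcgcjjgcgcgcjjjjjgjjjg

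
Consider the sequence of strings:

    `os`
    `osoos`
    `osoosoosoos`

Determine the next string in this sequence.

Every step duplicates the string with 'o' between the halves.
Doubling osoosoosoos with 'o' between the halves:

osoosoosoosoosoosoosoos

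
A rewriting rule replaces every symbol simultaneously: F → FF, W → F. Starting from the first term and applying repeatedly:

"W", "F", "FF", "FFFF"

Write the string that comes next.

FFFFFFFF

Rewriting each symbol of FFFF: F→FF, F→FF, F→FF, F→FF, which concatenates to FF FF FF FF.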